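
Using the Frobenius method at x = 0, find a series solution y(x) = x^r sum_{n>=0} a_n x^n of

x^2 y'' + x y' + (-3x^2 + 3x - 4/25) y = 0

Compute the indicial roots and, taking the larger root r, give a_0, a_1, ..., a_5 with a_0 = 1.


Write in Frobenius form y'' + (p(x)/x) y' + (q(x)/x^2) y = 0:
  p(x) = 1,  q(x) = -3x^2 + 3x - 4/25.
Indicial equation: r(r-1) + (1) r + (-4/25) = 0 -> roots r_1 = 2/5, r_2 = -2/5.
Take r = r_1 = 2/5. Let y(x) = x^r sum_{n>=0} a_n x^n with a_0 = 1.
Substitute y = x^r sum a_n x^n and match x^{r+n}. The recurrence is
  D(n) a_n + 3 a_{n-1} - 3 a_{n-2} = 0,  where D(n) = (r+n)(r+n-1) + (1)(r+n) + (-4/25).
  a_n = [-3 a_{n-1} + 3 a_{n-2}] / D(n).
Since the indicial polynomial factors as (r - r_1)(r - r_2), D(n) = (r_1 + n - r_1)(r_1 + n - r_2) = n(n + 4/5).
Evaluating step by step (a_0 = 1):
  n = 1: D(1) = 1(1 + 4/5) = 9/5; numerator = -3(1) = -3; a_1 = (-3)/(9/5) = -5/3
  n = 2: D(2) = 2(2 + 4/5) = 28/5; numerator = -3(-5/3) + 3(1) = 8; a_2 = (8)/(28/5) = 10/7
  n = 3: D(3) = 3(3 + 4/5) = 57/5; numerator = -3(10/7) + 3(-5/3) = -65/7; a_3 = (-65/7)/(57/5) = -325/399
  n = 4: D(4) = 4(4 + 4/5) = 96/5; numerator = -3(-325/399) + 3(10/7) = 895/133; a_4 = (895/133)/(96/5) = 4475/12768
  n = 5: D(5) = 5(5 + 4/5) = 29; numerator = -3(4475/12768) + 3(-325/399) = -2125/608; a_5 = (-2125/608)/(29) = -2125/17632

r = 2/5; a_0 = 1; a_1 = -5/3; a_2 = 10/7; a_3 = -325/399; a_4 = 4475/12768; a_5 = -2125/17632


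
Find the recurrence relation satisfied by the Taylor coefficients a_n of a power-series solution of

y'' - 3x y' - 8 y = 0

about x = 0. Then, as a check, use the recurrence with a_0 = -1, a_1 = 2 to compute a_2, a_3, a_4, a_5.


Substitute y = sum_n a_n x^n.
y''(x) has coefficient (n+2)(n+1) a_{n+2} at x^n;
-3 x y'(x) has coefficient -3 n a_n at x^n (shift);
-8 y(x) has coefficient -8 a_n at x^n.
Matching x^n: (n+2)(n+1) a_{n+2} + (-3n - 8) a_n = 0.
Thus a_{n+2} = (3n + 8) / ((n+1)(n+2)) * a_n.

Check with a_0 = -1, a_1 = 2 (apply the recurrence for n = 0, 1, 2, 3): a_0 = -1, a_1 = 2, a_2 = -4, a_3 = 11/3, a_4 = -14/3, a_5 = 187/60.

a_(n+2) = (3n + 8) / ((n+1)(n+2)) * a_n; check: a_0 = -1, a_1 = 2, a_2 = -4, a_3 = 11/3, a_4 = -14/3, a_5 = 187/60


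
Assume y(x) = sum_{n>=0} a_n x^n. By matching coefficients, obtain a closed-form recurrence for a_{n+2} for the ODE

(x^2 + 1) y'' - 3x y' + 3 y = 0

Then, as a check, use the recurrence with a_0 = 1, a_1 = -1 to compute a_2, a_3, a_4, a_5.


Substitute y = sum_n a_n x^n.
(1 + 1 x^2) y'' contributes (n+2)(n+1) a_{n+2} + n(n-1) a_n at x^n.
-3 x y'(x) contributes -3 n a_n at x^n.
3 y(x) contributes 3 a_n at x^n.
Matching x^n: (n+2)(n+1) a_{n+2} + (n(n-1) - 3 n + 3) a_n = 0.
Thus a_{n+2} = (-n(n-1) + 3 n - 3) / ((n+1)(n+2)) * a_n.

Check with a_0 = 1, a_1 = -1 (apply the recurrence for n = 0, 1, 2, 3): a_0 = 1, a_1 = -1, a_2 = -3/2, a_3 = 0, a_4 = -1/8, a_5 = 0.

a_(n+2) = (-n(n-1) + 3 n - 3) / ((n+1)(n+2)) * a_n; check: a_0 = 1, a_1 = -1, a_2 = -3/2, a_3 = 0, a_4 = -1/8, a_5 = 0


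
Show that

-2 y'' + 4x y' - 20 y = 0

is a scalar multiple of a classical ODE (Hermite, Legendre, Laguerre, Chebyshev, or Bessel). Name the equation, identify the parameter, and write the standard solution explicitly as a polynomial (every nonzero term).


All three coefficients share the factor -2; dividing through by -2 gives  y'' - 2x y' + 10 y = 0.
This matches the Hermite equation y'' - 2x y' + 2n y = 0 with 2n = 10, so n = 5; the polynomial solution is H_5(x).
With y = sum_k a_k x^k, matching x^k gives (k+2)(k+1) a_{k+2} = 2(k - n) a_k = 2(k - 5) a_k. The right side vanishes at k = 5, so the series with the parity of 5 terminates at degree 5.
Standard normalization: leading coefficient of H_n is 2^n, so a_5 = 2^5 = 32. Work downward with a_k = (k+1)(k+2) a_{k+2} / (2(k - n)):
  a_3 = (4)(5)(32) / (2(3 - 5)) = 640/(-4) = -160
  a_1 = (2)(3)(-160) / (2(1 - 5)) = -960/(-8) = 120
Hence H_5(x) = 32 x^5 - 160 x^3 + 120 x.

H_5(x); series = 32 x^5 - 160 x^3 + 120 x


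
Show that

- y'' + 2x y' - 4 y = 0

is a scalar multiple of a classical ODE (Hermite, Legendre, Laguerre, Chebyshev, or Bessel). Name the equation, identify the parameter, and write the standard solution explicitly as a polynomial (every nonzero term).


All three coefficients share the factor -1; dividing through by -1 gives  y'' - 2x y' + 4 y = 0.
This matches the Hermite equation y'' - 2x y' + 2n y = 0 with 2n = 4, so n = 2; the polynomial solution is H_2(x).
With y = sum_k a_k x^k, matching x^k gives (k+2)(k+1) a_{k+2} = 2(k - n) a_k = 2(k - 2) a_k. The right side vanishes at k = 2, so the series with the parity of 2 terminates at degree 2.
Standard normalization: leading coefficient of H_n is 2^n, so a_2 = 2^2 = 4. Work downward with a_k = (k+1)(k+2) a_{k+2} / (2(k - n)):
  a_0 = (1)(2)(4) / (2(0 - 2)) = 8/(-4) = -2
Hence H_2(x) = 4 x^2 - 2.

H_2(x); series = 4 x^2 - 2


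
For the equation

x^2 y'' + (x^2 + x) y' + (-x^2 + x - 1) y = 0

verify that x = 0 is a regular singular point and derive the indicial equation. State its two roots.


Divide by x^2 to reach normal form y'' + P_1(x) y' + P_2(x) y = 0 with P_1(x) = 1 + 1/x and P_2(x) = -1 + 1/x - 1/x^2.
x = 0 is a singular point because the y'-coefficient 1 + 1/x has a pole at x = 0 and the y-coefficient -1 + 1/x - 1/x^2 has a pole at x = 0.
It is a regular singular point because x P_1(x) = p(x) = x + 1 and x^2 P_2(x) = q(x) = -x^2 + x - 1 are polynomials, hence analytic at x = 0.
p(0) = 1,  q(0) = -1.
Indicial equation: r(r-1) + p(0) r + q(0) = 0, i.e. r^2 + (p(0) - 1) r + q(0) = 0, i.e. r^2 - 1 = 0.
Discriminant: (0)^2 - 4(-1) = 4, so r = (0 ± 2)/2.
Solving: r_1 = 1, r_2 = -1.

indicial: r^2 - 1 = 0; roots r_1 = 1, r_2 = -1


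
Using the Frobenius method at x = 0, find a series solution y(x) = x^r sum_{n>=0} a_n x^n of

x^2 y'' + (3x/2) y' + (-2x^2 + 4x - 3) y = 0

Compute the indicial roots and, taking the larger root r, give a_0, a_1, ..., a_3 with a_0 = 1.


Write in Frobenius form y'' + (p(x)/x) y' + (q(x)/x^2) y = 0:
  p(x) = 3/2,  q(x) = -2x^2 + 4x - 3.
Indicial equation: r(r-1) + (3/2) r + (-3) = 0 -> roots r_1 = 3/2, r_2 = -2.
Take r = r_1 = 3/2. Let y(x) = x^r sum_{n>=0} a_n x^n with a_0 = 1.
Substitute y = x^r sum a_n x^n and match x^{r+n}. The recurrence is
  D(n) a_n + 4 a_{n-1} - 2 a_{n-2} = 0,  where D(n) = (r+n)(r+n-1) + (3/2)(r+n) + (-3).
  a_n = [-4 a_{n-1} + 2 a_{n-2}] / D(n).
Since the indicial polynomial factors as (r - r_1)(r - r_2), D(n) = (r_1 + n - r_1)(r_1 + n - r_2) = n(n + 7/2).
Evaluating step by step (a_0 = 1):
  n = 1: D(1) = 1(1 + 7/2) = 9/2; numerator = -4(1) = -4; a_1 = (-4)/(9/2) = -8/9
  n = 2: D(2) = 2(2 + 7/2) = 11; numerator = -4(-8/9) + 2(1) = 50/9; a_2 = (50/9)/(11) = 50/99
  n = 3: D(3) = 3(3 + 7/2) = 39/2; numerator = -4(50/99) + 2(-8/9) = -376/99; a_3 = (-376/99)/(39/2) = -752/3861

r = 3/2; a_0 = 1; a_1 = -8/9; a_2 = 50/99; a_3 = -752/3861


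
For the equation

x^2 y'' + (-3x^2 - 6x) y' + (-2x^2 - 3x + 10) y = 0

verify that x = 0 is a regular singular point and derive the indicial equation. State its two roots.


Divide by x^2 to reach normal form y'' + P_1(x) y' + P_2(x) y = 0 with P_1(x) = -3 - 6/x and P_2(x) = -2 - 3/x + 10/x^2.
x = 0 is a singular point because the y'-coefficient -3 - 6/x has a pole at x = 0 and the y-coefficient -2 - 3/x + 10/x^2 has a pole at x = 0.
It is a regular singular point because x P_1(x) = p(x) = -3x - 6 and x^2 P_2(x) = q(x) = -2x^2 - 3x + 10 are polynomials, hence analytic at x = 0.
p(0) = -6,  q(0) = 10.
Indicial equation: r(r-1) + p(0) r + q(0) = 0, i.e. r^2 + (p(0) - 1) r + q(0) = 0, i.e. r^2 - 7 r + 10 = 0.
Discriminant: (-7)^2 - 4(10) = 9, so r = (7 ± 3)/2.
Solving: r_1 = 5, r_2 = 2.

indicial: r^2 - 7 r + 10 = 0; roots r_1 = 5, r_2 = 2


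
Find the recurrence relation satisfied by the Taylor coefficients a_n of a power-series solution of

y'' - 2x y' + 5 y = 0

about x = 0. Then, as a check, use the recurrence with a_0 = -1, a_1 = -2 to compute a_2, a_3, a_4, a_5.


Substitute y = sum_n a_n x^n.
y''(x) has coefficient (n+2)(n+1) a_{n+2} at x^n;
-2 x y'(x) has coefficient -2 n a_n at x^n (shift);
5 y(x) has coefficient 5 a_n at x^n.
Matching x^n: (n+2)(n+1) a_{n+2} + (-2n + 5) a_n = 0.
Thus a_{n+2} = (2n - 5) / ((n+1)(n+2)) * a_n.

Check with a_0 = -1, a_1 = -2 (apply the recurrence for n = 0, 1, 2, 3): a_0 = -1, a_1 = -2, a_2 = 5/2, a_3 = 1, a_4 = -5/24, a_5 = 1/20.

a_(n+2) = (2n - 5) / ((n+1)(n+2)) * a_n; check: a_0 = -1, a_1 = -2, a_2 = 5/2, a_3 = 1, a_4 = -5/24, a_5 = 1/20


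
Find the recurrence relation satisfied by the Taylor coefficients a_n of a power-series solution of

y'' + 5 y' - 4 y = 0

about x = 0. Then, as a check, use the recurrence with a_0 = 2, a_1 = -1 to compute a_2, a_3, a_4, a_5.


Substitute y = sum_n a_n x^n.
y''(x) has coefficient (n+2)(n+1) a_{n+2} at x^n;
5 y'(x) has coefficient 5 (n+1) a_{n+1} at x^n;
-4 y(x) has coefficient -4 a_n at x^n.
Matching x^n: (n+2)(n+1) a_{n+2} + 5 (n+1) a_{n+1} - 4 a_n = 0.
Thus a_{n+2} = [-5 (n+1) a_{n+1} + 4 a_n] / ((n+1)(n+2)).

Check with a_0 = 2, a_1 = -1 (apply the recurrence for n = 0, 1, 2, 3): a_0 = 2, a_1 = -1, a_2 = 13/2, a_3 = -23/2, a_4 = 397/24, a_5 = -2261/120.

a_(n+2) = [-5 (n+1) a_(n+1) + 4 a_n] / ((n+1)(n+2)); check: a_0 = 2, a_1 = -1, a_2 = 13/2, a_3 = -23/2, a_4 = 397/24, a_5 = -2261/120


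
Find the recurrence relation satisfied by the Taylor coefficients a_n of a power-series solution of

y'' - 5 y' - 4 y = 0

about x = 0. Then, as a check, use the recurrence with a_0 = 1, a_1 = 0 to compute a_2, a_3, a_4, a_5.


Substitute y = sum_n a_n x^n.
y''(x) has coefficient (n+2)(n+1) a_{n+2} at x^n;
-5 y'(x) has coefficient -5 (n+1) a_{n+1} at x^n;
-4 y(x) has coefficient -4 a_n at x^n.
Matching x^n: (n+2)(n+1) a_{n+2} - 5 (n+1) a_{n+1} - 4 a_n = 0.
Thus a_{n+2} = [5 (n+1) a_{n+1} + 4 a_n] / ((n+1)(n+2)).

Check with a_0 = 1, a_1 = 0 (apply the recurrence for n = 0, 1, 2, 3): a_0 = 1, a_1 = 0, a_2 = 2, a_3 = 10/3, a_4 = 29/6, a_5 = 11/2.

a_(n+2) = [5 (n+1) a_(n+1) + 4 a_n] / ((n+1)(n+2)); check: a_0 = 1, a_1 = 0, a_2 = 2, a_3 = 10/3, a_4 = 29/6, a_5 = 11/2


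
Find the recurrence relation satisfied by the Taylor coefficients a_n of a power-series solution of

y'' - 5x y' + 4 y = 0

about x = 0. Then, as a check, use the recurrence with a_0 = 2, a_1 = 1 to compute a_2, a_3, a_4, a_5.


Substitute y = sum_n a_n x^n.
y''(x) has coefficient (n+2)(n+1) a_{n+2} at x^n;
-5 x y'(x) has coefficient -5 n a_n at x^n (shift);
4 y(x) has coefficient 4 a_n at x^n.
Matching x^n: (n+2)(n+1) a_{n+2} + (-5n + 4) a_n = 0.
Thus a_{n+2} = (5n - 4) / ((n+1)(n+2)) * a_n.

Check with a_0 = 2, a_1 = 1 (apply the recurrence for n = 0, 1, 2, 3): a_0 = 2, a_1 = 1, a_2 = -4, a_3 = 1/6, a_4 = -2, a_5 = 11/120.

a_(n+2) = (5n - 4) / ((n+1)(n+2)) * a_n; check: a_0 = 2, a_1 = 1, a_2 = -4, a_3 = 1/6, a_4 = -2, a_5 = 11/120


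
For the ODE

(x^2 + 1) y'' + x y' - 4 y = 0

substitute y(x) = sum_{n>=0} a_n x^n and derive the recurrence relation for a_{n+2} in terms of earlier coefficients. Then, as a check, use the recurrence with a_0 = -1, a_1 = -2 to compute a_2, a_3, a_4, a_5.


Substitute y = sum_n a_n x^n.
(1 + 1 x^2) y'' contributes (n+2)(n+1) a_{n+2} + n(n-1) a_n at x^n.
x y'(x) contributes n a_n at x^n.
-4 y(x) contributes -4 a_n at x^n.
Matching x^n: (n+2)(n+1) a_{n+2} + (n(n-1) + n - 4) a_n = 0.
Thus a_{n+2} = (-n(n-1) - n + 4) / ((n+1)(n+2)) * a_n.

Check with a_0 = -1, a_1 = -2 (apply the recurrence for n = 0, 1, 2, 3): a_0 = -1, a_1 = -2, a_2 = -2, a_3 = -1, a_4 = 0, a_5 = 1/4.

a_(n+2) = (-n(n-1) - n + 4) / ((n+1)(n+2)) * a_n; check: a_0 = -1, a_1 = -2, a_2 = -2, a_3 = -1, a_4 = 0, a_5 = 1/4


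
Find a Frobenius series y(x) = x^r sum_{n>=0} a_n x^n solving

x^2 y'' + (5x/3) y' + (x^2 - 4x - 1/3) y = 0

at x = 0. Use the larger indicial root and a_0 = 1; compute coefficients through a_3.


Write in Frobenius form y'' + (p(x)/x) y' + (q(x)/x^2) y = 0:
  p(x) = 5/3,  q(x) = x^2 - 4x - 1/3.
Indicial equation: r(r-1) + (5/3) r + (-1/3) = 0 -> roots r_1 = 1/3, r_2 = -1.
Take r = r_1 = 1/3. Let y(x) = x^r sum_{n>=0} a_n x^n with a_0 = 1.
Substitute y = x^r sum a_n x^n and match x^{r+n}. The recurrence is
  D(n) a_n - 4 a_{n-1} + 1 a_{n-2} = 0,  where D(n) = (r+n)(r+n-1) + (5/3)(r+n) + (-1/3).
  a_n = [4 a_{n-1} - 1 a_{n-2}] / D(n).
Since the indicial polynomial factors as (r - r_1)(r - r_2), D(n) = (r_1 + n - r_1)(r_1 + n - r_2) = n(n + 4/3).
Evaluating step by step (a_0 = 1):
  n = 1: D(1) = 1(1 + 4/3) = 7/3; numerator = 4(1) = 4; a_1 = (4)/(7/3) = 12/7
  n = 2: D(2) = 2(2 + 4/3) = 20/3; numerator = 4(12/7) - 1(1) = 41/7; a_2 = (41/7)/(20/3) = 123/140
  n = 3: D(3) = 3(3 + 4/3) = 13; numerator = 4(123/140) - 1(12/7) = 9/5; a_3 = (9/5)/(13) = 9/65

r = 1/3; a_0 = 1; a_1 = 12/7; a_2 = 123/140; a_3 = 9/65


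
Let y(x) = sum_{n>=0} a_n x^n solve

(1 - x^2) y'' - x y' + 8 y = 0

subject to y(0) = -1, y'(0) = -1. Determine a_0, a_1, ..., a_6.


Ansatz: y(x) = sum_{n>=0} a_n x^n, so y'(x) = sum_{n>=1} n a_n x^(n-1) and y''(x) = sum_{n>=2} n(n-1) a_n x^(n-2).
Substitute into P(x) y'' + Q(x) y' + R(x) y = 0 with P(x) = 1 - x^2, Q(x) = -x, R(x) = 8, and match powers of x.
Initial conditions: a_0 = -1, a_1 = -1.
Setting the coefficient of each power of x to zero and solving order by order (substituting the coefficients already found):
  x^0: 2 a_2 + 8 a_0 = 0  ->  2 a_2 = -8 a_0 = 8  ->  a_2 = 4
  x^1: 6 a_3 + 7 a_1 = 0  ->  6 a_3 = -7 a_1 = 7  ->  a_3 = 7/6
  x^2: 12 a_4 + 4 a_2 = 0  ->  12 a_4 = -4 a_2 = -16  ->  a_4 = -4/3
  x^3: 20 a_5 - a_3 = 0  ->  20 a_5 = a_3 = 7/6  ->  a_5 = 7/120
  x^4: 30 a_6 - 8 a_4 = 0  ->  30 a_6 = 8 a_4 = -32/3  ->  a_6 = -16/45
Truncated series: y(x) = -1 - x + 4 x^2 + (7/6) x^3 - (4/3) x^4 + (7/120) x^5 - (16/45) x^6 + O(x^7).

a_0 = -1; a_1 = -1; a_2 = 4; a_3 = 7/6; a_4 = -4/3; a_5 = 7/120; a_6 = -16/45


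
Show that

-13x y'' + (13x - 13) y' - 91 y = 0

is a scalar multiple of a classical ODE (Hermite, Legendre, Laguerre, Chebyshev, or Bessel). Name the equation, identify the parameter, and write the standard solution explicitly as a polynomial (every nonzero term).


All three coefficients share the factor -13; dividing through by -13 gives  x y'' + (1 - x) y' + 7 y = 0.
This matches the Laguerre equation x y'' + (1 - x) y' + n y = 0 with n = 7; the polynomial solution is L_7(x).
With y = sum_k a_k x^k, matching x^k gives (k+1)k a_{k+1} + (k+1) a_{k+1} - k a_k + n a_k = 0, i.e. (k+1)^2 a_{k+1} = (k - n) a_k = (k - 7) a_k. The right side vanishes at k = 7, so the series terminates at degree 7.
Standard normalization L_n(0) = 1 gives a_0 = 1. Work upward with a_{k+1} = (k - 7) a_k / (k+1)^2:
  a_1 = (0 - 7)(1) / 1^2 = -7/1 = -7
  a_2 = (1 - 7)(-7) / 2^2 = 42/4 = 21/2
  a_3 = (2 - 7)(21/2) / 3^2 = (-105/2)/9 = -35/6
  a_4 = (3 - 7)(-35/6) / 4^2 = (70/3)/16 = 35/24
  a_5 = (4 - 7)(35/24) / 5^2 = (-35/8)/25 = -7/40
  a_6 = (5 - 7)(-7/40) / 6^2 = (7/20)/36 = 7/720
  a_7 = (6 - 7)(7/720) / 7^2 = (-7/720)/49 = -1/5040
Hence L_7(x) = -x^7/5040 + 7 x^6/720 - 7 x^5/40 + 35 x^4/24 - 35 x^3/6 + 21 x^2/2 - 7 x + 1.

L_7(x); series = -x^7/5040 + 7 x^6/720 - 7 x^5/40 + 35 x^4/24 - 35 x^3/6 + 21 x^2/2 - 7 x + 1


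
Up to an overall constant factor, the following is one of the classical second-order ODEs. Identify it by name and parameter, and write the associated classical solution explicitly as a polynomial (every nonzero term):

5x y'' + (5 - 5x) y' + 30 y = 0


All three coefficients share the factor 5; dividing through by 5 gives  x y'' + (1 - x) y' + 6 y = 0.
This matches the Laguerre equation x y'' + (1 - x) y' + n y = 0 with n = 6; the polynomial solution is L_6(x).
With y = sum_k a_k x^k, matching x^k gives (k+1)k a_{k+1} + (k+1) a_{k+1} - k a_k + n a_k = 0, i.e. (k+1)^2 a_{k+1} = (k - n) a_k = (k - 6) a_k. The right side vanishes at k = 6, so the series terminates at degree 6.
Standard normalization L_n(0) = 1 gives a_0 = 1. Work upward with a_{k+1} = (k - 6) a_k / (k+1)^2:
  a_1 = (0 - 6)(1) / 1^2 = -6/1 = -6
  a_2 = (1 - 6)(-6) / 2^2 = 30/4 = 15/2
  a_3 = (2 - 6)(15/2) / 3^2 = -30/9 = -10/3
  a_4 = (3 - 6)(-10/3) / 4^2 = 10/16 = 5/8
  a_5 = (4 - 6)(5/8) / 5^2 = (-5/4)/25 = -1/20
  a_6 = (5 - 6)(-1/20) / 6^2 = (1/20)/36 = 1/720
Hence L_6(x) = x^6/720 - x^5/20 + 5 x^4/8 - 10 x^3/3 + 15 x^2/2 - 6 x + 1.

L_6(x); series = x^6/720 - x^5/20 + 5 x^4/8 - 10 x^3/3 + 15 x^2/2 - 6 x + 1


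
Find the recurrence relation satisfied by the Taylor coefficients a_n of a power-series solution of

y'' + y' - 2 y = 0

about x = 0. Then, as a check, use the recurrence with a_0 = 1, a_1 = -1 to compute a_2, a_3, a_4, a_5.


Substitute y = sum_n a_n x^n.
y''(x) has coefficient (n+2)(n+1) a_{n+2} at x^n;
y'(x) has coefficient (n+1) a_{n+1} at x^n;
-2 y(x) has coefficient -2 a_n at x^n.
Matching x^n: (n+2)(n+1) a_{n+2} + (n+1) a_{n+1} - 2 a_n = 0.
Thus a_{n+2} = [-(n+1) a_{n+1} + 2 a_n] / ((n+1)(n+2)).

Check with a_0 = 1, a_1 = -1 (apply the recurrence for n = 0, 1, 2, 3): a_0 = 1, a_1 = -1, a_2 = 3/2, a_3 = -5/6, a_4 = 11/24, a_5 = -7/40.

a_(n+2) = [-(n+1) a_(n+1) + 2 a_n] / ((n+1)(n+2)); check: a_0 = 1, a_1 = -1, a_2 = 3/2, a_3 = -5/6, a_4 = 11/24, a_5 = -7/40


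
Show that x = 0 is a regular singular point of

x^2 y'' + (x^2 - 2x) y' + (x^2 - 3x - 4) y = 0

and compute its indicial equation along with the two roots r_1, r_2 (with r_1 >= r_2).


Divide by x^2 to reach normal form y'' + P_1(x) y' + P_2(x) y = 0 with P_1(x) = 1 - 2/x and P_2(x) = 1 - 3/x - 4/x^2.
x = 0 is a singular point because the y'-coefficient 1 - 2/x has a pole at x = 0 and the y-coefficient 1 - 3/x - 4/x^2 has a pole at x = 0.
It is a regular singular point because x P_1(x) = p(x) = x - 2 and x^2 P_2(x) = q(x) = x^2 - 3x - 4 are polynomials, hence analytic at x = 0.
p(0) = -2,  q(0) = -4.
Indicial equation: r(r-1) + p(0) r + q(0) = 0, i.e. r^2 + (p(0) - 1) r + q(0) = 0, i.e. r^2 - 3 r - 4 = 0.
Discriminant: (-3)^2 - 4(-4) = 25, so r = (3 ± 5)/2.
Solving: r_1 = 4, r_2 = -1.

indicial: r^2 - 3 r - 4 = 0; roots r_1 = 4, r_2 = -1


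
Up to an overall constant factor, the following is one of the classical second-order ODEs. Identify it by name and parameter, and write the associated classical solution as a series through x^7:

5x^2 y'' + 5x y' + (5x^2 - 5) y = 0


All three coefficients share the factor 5; dividing through by 5 gives  x^2 y'' + x y' + (x^2 - 1) y = 0.
This matches the Bessel equation x^2 y'' + x y' + (x^2 - nu^2) y = 0 with nu^2 = 1, so nu = 1; the solution bounded at x = 0 is J_1(x).
Frobenius at x = 0: indicial roots ±nu; for r = nu the recurrence k(k + 2nu) c_k = -c_{k-2} gives the standard series J_nu(x) = sum_{k>=0} (-1)^k / (k! (k+nu)!) (x/2)^(2k+nu). Evaluate the first 4 terms:
  k = 0: (-1)^0 / (0! * 1! * 2^1) x^1 = 1/(1*1*2) x^1 = (1/2) x^1
  k = 1: (-1)^1 / (1! * 2! * 2^3) x^3 = -1/(1*2*8) x^3 = (-1/16) x^3
  k = 2: (-1)^2 / (2! * 3! * 2^5) x^5 = 1/(2*6*32) x^5 = (1/384) x^5
  k = 3: (-1)^3 / (3! * 4! * 2^7) x^7 = -1/(6*24*128) x^7 = (-1/18432) x^7
Hence J_1(x) = -x^7/18432 + x^5/384 - x^3/16 + x/2 + ....

J_1(x); series = -x^7/18432 + x^5/384 - x^3/16 + x/2


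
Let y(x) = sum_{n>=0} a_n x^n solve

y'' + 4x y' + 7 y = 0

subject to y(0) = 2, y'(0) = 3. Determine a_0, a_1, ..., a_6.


Ansatz: y(x) = sum_{n>=0} a_n x^n, so y'(x) = sum_{n>=1} n a_n x^(n-1) and y''(x) = sum_{n>=2} n(n-1) a_n x^(n-2).
Substitute into P(x) y'' + Q(x) y' + R(x) y = 0 with P(x) = 1, Q(x) = 4x, R(x) = 7, and match powers of x.
Initial conditions: a_0 = 2, a_1 = 3.
Setting the coefficient of each power of x to zero and solving order by order (substituting the coefficients already found):
  x^0: 2 a_2 + 7 a_0 = 0  ->  2 a_2 = -7 a_0 = -14  ->  a_2 = -7
  x^1: 6 a_3 + 11 a_1 = 0  ->  6 a_3 = -11 a_1 = -33  ->  a_3 = -11/2
  x^2: 12 a_4 + 15 a_2 = 0  ->  12 a_4 = -15 a_2 = 105  ->  a_4 = 35/4
  x^3: 20 a_5 + 19 a_3 = 0  ->  20 a_5 = -19 a_3 = 209/2  ->  a_5 = 209/40
  x^4: 30 a_6 + 23 a_4 = 0  ->  30 a_6 = -23 a_4 = -805/4  ->  a_6 = -161/24
Truncated series: y(x) = 2 + 3 x - 7 x^2 - (11/2) x^3 + (35/4) x^4 + (209/40) x^5 - (161/24) x^6 + O(x^7).

a_0 = 2; a_1 = 3; a_2 = -7; a_3 = -11/2; a_4 = 35/4; a_5 = 209/40; a_6 = -161/24


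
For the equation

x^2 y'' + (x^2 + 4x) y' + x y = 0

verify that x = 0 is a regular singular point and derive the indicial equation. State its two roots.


Divide by x^2 to reach normal form y'' + P_1(x) y' + P_2(x) y = 0 with P_1(x) = 1 + 4/x and P_2(x) = 1/x.
x = 0 is a singular point because the y'-coefficient 1 + 4/x has a pole at x = 0 and the y-coefficient 1/x has a pole at x = 0.
It is a regular singular point because x P_1(x) = p(x) = x + 4 and x^2 P_2(x) = q(x) = x are polynomials, hence analytic at x = 0.
p(0) = 4,  q(0) = 0.
Indicial equation: r(r-1) + p(0) r + q(0) = 0, i.e. r^2 + (p(0) - 1) r + q(0) = 0, i.e. r^2 + 3 r = 0.
Discriminant: (3)^2 - 4(0) = 9, so r = (-3 ± 3)/2.
Solving: r_1 = 0, r_2 = -3.

indicial: r^2 + 3 r = 0; roots r_1 = 0, r_2 = -3


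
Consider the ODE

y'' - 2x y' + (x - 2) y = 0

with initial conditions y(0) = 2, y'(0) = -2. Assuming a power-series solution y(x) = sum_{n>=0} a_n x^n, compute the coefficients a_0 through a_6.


Ansatz: y(x) = sum_{n>=0} a_n x^n, so y'(x) = sum_{n>=1} n a_n x^(n-1) and y''(x) = sum_{n>=2} n(n-1) a_n x^(n-2).
Substitute into P(x) y'' + Q(x) y' + R(x) y = 0 with P(x) = 1, Q(x) = -2x, R(x) = x - 2, and match powers of x.
Initial conditions: a_0 = 2, a_1 = -2.
Setting the coefficient of each power of x to zero and solving order by order (substituting the coefficients already found):
  x^0: 2 a_2 - 2 a_0 = 0  ->  2 a_2 = 2 a_0 = 4  ->  a_2 = 2
  x^1: 6 a_3 - 4 a_1 + a_0 = 0  ->  6 a_3 = 4 a_1 - a_0 = -10  ->  a_3 = -5/3
  x^2: 12 a_4 - 6 a_2 + a_1 = 0  ->  12 a_4 = 6 a_2 - a_1 = 14  ->  a_4 = 7/6
  x^3: 20 a_5 - 8 a_3 + a_2 = 0  ->  20 a_5 = 8 a_3 - a_2 = -46/3  ->  a_5 = -23/30
  x^4: 30 a_6 - 10 a_4 + a_3 = 0  ->  30 a_6 = 10 a_4 - a_3 = 40/3  ->  a_6 = 4/9
Truncated series: y(x) = 2 - 2 x + 2 x^2 - (5/3) x^3 + (7/6) x^4 - (23/30) x^5 + (4/9) x^6 + O(x^7).

a_0 = 2; a_1 = -2; a_2 = 2; a_3 = -5/3; a_4 = 7/6; a_5 = -23/30; a_6 = 4/9


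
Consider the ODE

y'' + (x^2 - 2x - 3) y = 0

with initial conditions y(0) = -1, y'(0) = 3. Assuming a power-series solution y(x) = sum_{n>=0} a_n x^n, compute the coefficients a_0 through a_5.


Ansatz: y(x) = sum_{n>=0} a_n x^n, so y'(x) = sum_{n>=1} n a_n x^(n-1) and y''(x) = sum_{n>=2} n(n-1) a_n x^(n-2).
Substitute into P(x) y'' + Q(x) y' + R(x) y = 0 with P(x) = 1, Q(x) = 0, R(x) = x^2 - 2x - 3, and match powers of x.
Initial conditions: a_0 = -1, a_1 = 3.
Setting the coefficient of each power of x to zero and solving order by order (substituting the coefficients already found):
  x^0: 2 a_2 - 3 a_0 = 0  ->  2 a_2 = 3 a_0 = -3  ->  a_2 = -3/2
  x^1: 6 a_3 - 3 a_1 - 2 a_0 = 0  ->  6 a_3 = 3 a_1 + 2 a_0 = 7  ->  a_3 = 7/6
  x^2: 12 a_4 - 3 a_2 - 2 a_1 + a_0 = 0  ->  12 a_4 = 3 a_2 + 2 a_1 - a_0 = 5/2  ->  a_4 = 5/24
  x^3: 20 a_5 - 3 a_3 - 2 a_2 + a_1 = 0  ->  20 a_5 = 3 a_3 + 2 a_2 - a_1 = -5/2  ->  a_5 = -1/8
Truncated series: y(x) = -1 + 3 x - (3/2) x^2 + (7/6) x^3 + (5/24) x^4 - (1/8) x^5 + O(x^6).

a_0 = -1; a_1 = 3; a_2 = -3/2; a_3 = 7/6; a_4 = 5/24; a_5 = -1/8


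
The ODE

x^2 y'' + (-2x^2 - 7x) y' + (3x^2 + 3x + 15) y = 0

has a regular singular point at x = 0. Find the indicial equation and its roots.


Divide by x^2 to reach normal form y'' + P_1(x) y' + P_2(x) y = 0 with P_1(x) = -2 - 7/x and P_2(x) = 3 + 3/x + 15/x^2.
x = 0 is a singular point because the y'-coefficient -2 - 7/x has a pole at x = 0 and the y-coefficient 3 + 3/x + 15/x^2 has a pole at x = 0.
It is a regular singular point because x P_1(x) = p(x) = -2x - 7 and x^2 P_2(x) = q(x) = 3x^2 + 3x + 15 are polynomials, hence analytic at x = 0.
p(0) = -7,  q(0) = 15.
Indicial equation: r(r-1) + p(0) r + q(0) = 0, i.e. r^2 + (p(0) - 1) r + q(0) = 0, i.e. r^2 - 8 r + 15 = 0.
Discriminant: (-8)^2 - 4(15) = 4, so r = (8 ± 2)/2.
Solving: r_1 = 5, r_2 = 3.

indicial: r^2 - 8 r + 15 = 0; roots r_1 = 5, r_2 = 3


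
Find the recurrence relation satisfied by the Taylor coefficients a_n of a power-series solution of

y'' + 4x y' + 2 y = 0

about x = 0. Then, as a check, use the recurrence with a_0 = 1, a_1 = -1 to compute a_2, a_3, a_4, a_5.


Substitute y = sum_n a_n x^n.
y''(x) has coefficient (n+2)(n+1) a_{n+2} at x^n;
4 x y'(x) has coefficient 4 n a_n at x^n (shift);
2 y(x) has coefficient 2 a_n at x^n.
Matching x^n: (n+2)(n+1) a_{n+2} + (4n + 2) a_n = 0.
Thus a_{n+2} = (-4n - 2) / ((n+1)(n+2)) * a_n.

Check with a_0 = 1, a_1 = -1 (apply the recurrence for n = 0, 1, 2, 3): a_0 = 1, a_1 = -1, a_2 = -1, a_3 = 1, a_4 = 5/6, a_5 = -7/10.

a_(n+2) = (-4n - 2) / ((n+1)(n+2)) * a_n; check: a_0 = 1, a_1 = -1, a_2 = -1, a_3 = 1, a_4 = 5/6, a_5 = -7/10


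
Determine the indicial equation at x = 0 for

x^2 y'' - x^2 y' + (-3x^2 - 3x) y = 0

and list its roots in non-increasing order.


Divide by x^2 to reach normal form y'' + P_1(x) y' + P_2(x) y = 0 with P_1(x) = -1 and P_2(x) = -3 - 3/x.
x = 0 is a singular point because the y-coefficient -3 - 3/x has a pole at x = 0.
It is a regular singular point because x P_1(x) = p(x) = -x and x^2 P_2(x) = q(x) = -3x^2 - 3x are polynomials, hence analytic at x = 0.
p(0) = 0,  q(0) = 0.
Indicial equation: r(r-1) + p(0) r + q(0) = 0, i.e. r^2 + (p(0) - 1) r + q(0) = 0, i.e. r^2 - 1 r = 0.
Discriminant: (-1)^2 - 4(0) = 1, so r = (1 ± 1)/2.
Solving: r_1 = 1, r_2 = 0.

indicial: r^2 - 1 r = 0; roots r_1 = 1, r_2 = 0


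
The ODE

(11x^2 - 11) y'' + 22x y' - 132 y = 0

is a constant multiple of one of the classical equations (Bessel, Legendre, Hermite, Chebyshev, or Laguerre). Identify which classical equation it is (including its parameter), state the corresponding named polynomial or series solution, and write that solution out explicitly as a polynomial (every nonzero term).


All three coefficients share the factor -11; dividing through by -11 gives  (1 - x^2) y'' - 2x y' + 12 y = 0.
This matches the Legendre equation (1 - x^2) y'' - 2x y' + n(n+1) y = 0 (note the -2x y' term) with n(n+1) = 12, so n = 3; the polynomial solution is P_3(x).
With y = sum_k a_k x^k, matching x^k gives (k+2)(k+1) a_{k+2} = [k(k+1) - n(n+1)] a_k = (k - 3)(k + 4) a_k. The right side vanishes at k = 3, so the series with the parity of 3 terminates at degree 3.
Standard normalization (P_n(1) = 1): leading coefficient (2n)!/(2^n (n!)^2) = 720/(8*36) = 5/2, so a_3 = 5/2. Work downward with a_k = (k+1)(k+2) a_{k+2} / ((k - 3)(k + 4)):
  a_1 = (2)(3)(5/2) / ((1 - 3)(1 + 4)) = 15/(-10) = -3/2
Hence P_3(x) = 5 x^3/2 - 3 x/2.

P_3(x); series = 5 x^3/2 - 3 x/2


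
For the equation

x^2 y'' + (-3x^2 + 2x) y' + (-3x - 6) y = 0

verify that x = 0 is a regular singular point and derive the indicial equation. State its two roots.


Divide by x^2 to reach normal form y'' + P_1(x) y' + P_2(x) y = 0 with P_1(x) = -3 + 2/x and P_2(x) = -3/x - 6/x^2.
x = 0 is a singular point because the y'-coefficient -3 + 2/x has a pole at x = 0 and the y-coefficient -3/x - 6/x^2 has a pole at x = 0.
It is a regular singular point because x P_1(x) = p(x) = 2 - 3x and x^2 P_2(x) = q(x) = -3x - 6 are polynomials, hence analytic at x = 0.
p(0) = 2,  q(0) = -6.
Indicial equation: r(r-1) + p(0) r + q(0) = 0, i.e. r^2 + (p(0) - 1) r + q(0) = 0, i.e. r^2 + 1 r - 6 = 0.
Discriminant: (1)^2 - 4(-6) = 25, so r = (-1 ± 5)/2.
Solving: r_1 = 2, r_2 = -3.

indicial: r^2 + 1 r - 6 = 0; roots r_1 = 2, r_2 = -3


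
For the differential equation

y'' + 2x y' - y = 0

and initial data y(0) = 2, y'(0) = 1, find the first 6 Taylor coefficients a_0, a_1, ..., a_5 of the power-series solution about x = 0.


Ansatz: y(x) = sum_{n>=0} a_n x^n, so y'(x) = sum_{n>=1} n a_n x^(n-1) and y''(x) = sum_{n>=2} n(n-1) a_n x^(n-2).
Substitute into P(x) y'' + Q(x) y' + R(x) y = 0 with P(x) = 1, Q(x) = 2x, R(x) = -1, and match powers of x.
Initial conditions: a_0 = 2, a_1 = 1.
Setting the coefficient of each power of x to zero and solving order by order (substituting the coefficients already found):
  x^0: 2 a_2 - a_0 = 0  ->  2 a_2 = a_0 = 2  ->  a_2 = 1
  x^1: 6 a_3 + a_1 = 0  ->  6 a_3 = -a_1 = -1  ->  a_3 = -1/6
  x^2: 12 a_4 + 3 a_2 = 0  ->  12 a_4 = -3 a_2 = -3  ->  a_4 = -1/4
  x^3: 20 a_5 + 5 a_3 = 0  ->  20 a_5 = -5 a_3 = 5/6  ->  a_5 = 1/24
Truncated series: y(x) = 2 + x + x^2 - (1/6) x^3 - (1/4) x^4 + (1/24) x^5 + O(x^6).

a_0 = 2; a_1 = 1; a_2 = 1; a_3 = -1/6; a_4 = -1/4; a_5 = 1/24


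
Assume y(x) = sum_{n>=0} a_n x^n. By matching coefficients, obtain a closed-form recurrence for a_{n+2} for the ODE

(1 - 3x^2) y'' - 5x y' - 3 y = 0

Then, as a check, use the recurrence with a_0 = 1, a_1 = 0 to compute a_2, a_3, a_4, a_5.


Substitute y = sum_n a_n x^n.
(1 - 3 x^2) y'' contributes (n+2)(n+1) a_{n+2} - 3 n(n-1) a_n at x^n.
-5 x y'(x) contributes -5 n a_n at x^n.
-3 y(x) contributes -3 a_n at x^n.
Matching x^n: (n+2)(n+1) a_{n+2} + (-3 n(n-1) - 5 n - 3) a_n = 0.
Thus a_{n+2} = (3 n(n-1) + 5 n + 3) / ((n+1)(n+2)) * a_n.

Check with a_0 = 1, a_1 = 0 (apply the recurrence for n = 0, 1, 2, 3): a_0 = 1, a_1 = 0, a_2 = 3/2, a_3 = 0, a_4 = 19/8, a_5 = 0.

a_(n+2) = (3 n(n-1) + 5 n + 3) / ((n+1)(n+2)) * a_n; check: a_0 = 1, a_1 = 0, a_2 = 3/2, a_3 = 0, a_4 = 19/8, a_5 = 0


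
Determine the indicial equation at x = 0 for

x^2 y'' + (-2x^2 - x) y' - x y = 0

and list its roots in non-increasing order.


Divide by x^2 to reach normal form y'' + P_1(x) y' + P_2(x) y = 0 with P_1(x) = -2 - 1/x and P_2(x) = -1/x.
x = 0 is a singular point because the y'-coefficient -2 - 1/x has a pole at x = 0 and the y-coefficient -1/x has a pole at x = 0.
It is a regular singular point because x P_1(x) = p(x) = -2x - 1 and x^2 P_2(x) = q(x) = -x are polynomials, hence analytic at x = 0.
p(0) = -1,  q(0) = 0.
Indicial equation: r(r-1) + p(0) r + q(0) = 0, i.e. r^2 + (p(0) - 1) r + q(0) = 0, i.e. r^2 - 2 r = 0.
Discriminant: (-2)^2 - 4(0) = 4, so r = (2 ± 2)/2.
Solving: r_1 = 2, r_2 = 0.

indicial: r^2 - 2 r = 0; roots r_1 = 2, r_2 = 0


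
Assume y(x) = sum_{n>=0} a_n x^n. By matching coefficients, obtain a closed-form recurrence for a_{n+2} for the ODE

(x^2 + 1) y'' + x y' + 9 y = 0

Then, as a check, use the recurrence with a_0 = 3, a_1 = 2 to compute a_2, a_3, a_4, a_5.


Substitute y = sum_n a_n x^n.
(1 + 1 x^2) y'' contributes (n+2)(n+1) a_{n+2} + n(n-1) a_n at x^n.
x y'(x) contributes n a_n at x^n.
9 y(x) contributes 9 a_n at x^n.
Matching x^n: (n+2)(n+1) a_{n+2} + (n(n-1) + n + 9) a_n = 0.
Thus a_{n+2} = (-n(n-1) - n - 9) / ((n+1)(n+2)) * a_n.

Check with a_0 = 3, a_1 = 2 (apply the recurrence for n = 0, 1, 2, 3): a_0 = 3, a_1 = 2, a_2 = -27/2, a_3 = -10/3, a_4 = 117/8, a_5 = 3.

a_(n+2) = (-n(n-1) - n - 9) / ((n+1)(n+2)) * a_n; check: a_0 = 3, a_1 = 2, a_2 = -27/2, a_3 = -10/3, a_4 = 117/8, a_5 = 3


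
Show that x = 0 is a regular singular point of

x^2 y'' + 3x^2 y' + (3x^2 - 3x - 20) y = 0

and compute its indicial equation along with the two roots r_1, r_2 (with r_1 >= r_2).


Divide by x^2 to reach normal form y'' + P_1(x) y' + P_2(x) y = 0 with P_1(x) = 3 and P_2(x) = 3 - 3/x - 20/x^2.
x = 0 is a singular point because the y-coefficient 3 - 3/x - 20/x^2 has a pole at x = 0.
It is a regular singular point because x P_1(x) = p(x) = 3x and x^2 P_2(x) = q(x) = 3x^2 - 3x - 20 are polynomials, hence analytic at x = 0.
p(0) = 0,  q(0) = -20.
Indicial equation: r(r-1) + p(0) r + q(0) = 0, i.e. r^2 + (p(0) - 1) r + q(0) = 0, i.e. r^2 - 1 r - 20 = 0.
Discriminant: (-1)^2 - 4(-20) = 81, so r = (1 ± 9)/2.
Solving: r_1 = 5, r_2 = -4.

indicial: r^2 - 1 r - 20 = 0; roots r_1 = 5, r_2 = -4


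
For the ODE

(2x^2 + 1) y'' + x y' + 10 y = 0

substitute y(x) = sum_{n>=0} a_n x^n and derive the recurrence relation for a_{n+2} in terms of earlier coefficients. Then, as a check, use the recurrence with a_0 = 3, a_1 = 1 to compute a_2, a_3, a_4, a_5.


Substitute y = sum_n a_n x^n.
(1 + 2 x^2) y'' contributes (n+2)(n+1) a_{n+2} + 2 n(n-1) a_n at x^n.
x y'(x) contributes n a_n at x^n.
10 y(x) contributes 10 a_n at x^n.
Matching x^n: (n+2)(n+1) a_{n+2} + (2 n(n-1) + n + 10) a_n = 0.
Thus a_{n+2} = (-2 n(n-1) - n - 10) / ((n+1)(n+2)) * a_n.

Check with a_0 = 3, a_1 = 1 (apply the recurrence for n = 0, 1, 2, 3): a_0 = 3, a_1 = 1, a_2 = -15, a_3 = -11/6, a_4 = 20, a_5 = 55/24.

a_(n+2) = (-2 n(n-1) - n - 10) / ((n+1)(n+2)) * a_n; check: a_0 = 3, a_1 = 1, a_2 = -15, a_3 = -11/6, a_4 = 20, a_5 = 55/24


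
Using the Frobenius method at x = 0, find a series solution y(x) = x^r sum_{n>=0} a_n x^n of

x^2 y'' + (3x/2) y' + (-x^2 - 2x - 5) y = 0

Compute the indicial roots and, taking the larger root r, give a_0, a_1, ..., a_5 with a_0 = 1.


Write in Frobenius form y'' + (p(x)/x) y' + (q(x)/x^2) y = 0:
  p(x) = 3/2,  q(x) = -x^2 - 2x - 5.
Indicial equation: r(r-1) + (3/2) r + (-5) = 0 -> roots r_1 = 2, r_2 = -5/2.
Take r = r_1 = 2. Let y(x) = x^r sum_{n>=0} a_n x^n with a_0 = 1.
Substitute y = x^r sum a_n x^n and match x^{r+n}. The recurrence is
  D(n) a_n - 2 a_{n-1} - 1 a_{n-2} = 0,  where D(n) = (r+n)(r+n-1) + (3/2)(r+n) + (-5).
  a_n = [2 a_{n-1} + 1 a_{n-2}] / D(n).
Since the indicial polynomial factors as (r - r_1)(r - r_2), D(n) = (r_1 + n - r_1)(r_1 + n - r_2) = n(n + 9/2).
Evaluating step by step (a_0 = 1):
  n = 1: D(1) = 1(1 + 9/2) = 11/2; numerator = 2(1) = 2; a_1 = (2)/(11/2) = 4/11
  n = 2: D(2) = 2(2 + 9/2) = 13; numerator = 2(4/11) + 1(1) = 19/11; a_2 = (19/11)/(13) = 19/143
  n = 3: D(3) = 3(3 + 9/2) = 45/2; numerator = 2(19/143) + 1(4/11) = 90/143; a_3 = (90/143)/(45/2) = 4/143
  n = 4: D(4) = 4(4 + 9/2) = 34; numerator = 2(4/143) + 1(19/143) = 27/143; a_4 = (27/143)/(34) = 27/4862
  n = 5: D(5) = 5(5 + 9/2) = 95/2; numerator = 2(27/4862) + 1(4/143) = 95/2431; a_5 = (95/2431)/(95/2) = 2/2431

r = 2; a_0 = 1; a_1 = 4/11; a_2 = 19/143; a_3 = 4/143; a_4 = 27/4862; a_5 = 2/2431


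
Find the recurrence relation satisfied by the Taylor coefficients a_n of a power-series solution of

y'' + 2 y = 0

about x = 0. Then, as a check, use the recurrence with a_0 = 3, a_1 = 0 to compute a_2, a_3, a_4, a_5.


Substitute y = sum_n a_n x^n into y'' + (const) y = 0.
y''(x) = sum_{n>=0} (n+2)(n+1) a_{n+2} x^n.
The ODE becomes sum_n [(n+2)(n+1) a_{n+2} + 2 a_n] x^n = 0.
Setting each coefficient to zero gives the recurrence:
  (n+2)(n+1) a_{n+2} + 2 a_n = 0,
  a_{n+2} = -2 / ((n+1)(n+2)) a_n.

Check with a_0 = 3, a_1 = 0 (apply the recurrence for n = 0, 1, 2, 3): a_0 = 3, a_1 = 0, a_2 = -3, a_3 = 0, a_4 = 1/2, a_5 = 0.

a_{n+2} = -2/((n+1)(n+2)) * a_n; check: a_0 = 3, a_1 = 0, a_2 = -3, a_3 = 0, a_4 = 1/2, a_5 = 0


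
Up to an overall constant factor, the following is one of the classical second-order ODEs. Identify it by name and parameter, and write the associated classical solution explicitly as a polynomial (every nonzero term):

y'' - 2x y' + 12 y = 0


The equation is already in a standard form:  y'' - 2x y' + 12 y = 0.
This matches the Hermite equation y'' - 2x y' + 2n y = 0 with 2n = 12, so n = 6; the polynomial solution is H_6(x).
With y = sum_k a_k x^k, matching x^k gives (k+2)(k+1) a_{k+2} = 2(k - n) a_k = 2(k - 6) a_k. The right side vanishes at k = 6, so the series with the parity of 6 terminates at degree 6.
Standard normalization: leading coefficient of H_n is 2^n, so a_6 = 2^6 = 64. Work downward with a_k = (k+1)(k+2) a_{k+2} / (2(k - n)):
  a_4 = (5)(6)(64) / (2(4 - 6)) = 1920/(-4) = -480
  a_2 = (3)(4)(-480) / (2(2 - 6)) = -5760/(-8) = 720
  a_0 = (1)(2)(720) / (2(0 - 6)) = 1440/(-12) = -120
Hence H_6(x) = 64 x^6 - 480 x^4 + 720 x^2 - 120.

H_6(x); series = 64 x^6 - 480 x^4 + 720 x^2 - 120


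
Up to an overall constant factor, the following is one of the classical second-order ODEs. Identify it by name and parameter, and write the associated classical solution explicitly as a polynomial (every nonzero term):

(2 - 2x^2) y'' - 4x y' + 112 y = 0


All three coefficients share the factor 2; dividing through by 2 gives  (1 - x^2) y'' - 2x y' + 56 y = 0.
This matches the Legendre equation (1 - x^2) y'' - 2x y' + n(n+1) y = 0 (note the -2x y' term) with n(n+1) = 56, so n = 7; the polynomial solution is P_7(x).
With y = sum_k a_k x^k, matching x^k gives (k+2)(k+1) a_{k+2} = [k(k+1) - n(n+1)] a_k = (k - 7)(k + 8) a_k. The right side vanishes at k = 7, so the series with the parity of 7 terminates at degree 7.
Standard normalization (P_n(1) = 1): leading coefficient (2n)!/(2^n (n!)^2) = 87178291200/(128*25401600) = 429/16, so a_7 = 429/16. Work downward with a_k = (k+1)(k+2) a_{k+2} / ((k - 7)(k + 8)):
  a_5 = (6)(7)(429/16) / ((5 - 7)(5 + 8)) = (9009/8)/(-26) = -693/16
  a_3 = (4)(5)(-693/16) / ((3 - 7)(3 + 8)) = (-3465/4)/(-44) = 315/16
  a_1 = (2)(3)(315/16) / ((1 - 7)(1 + 8)) = (945/8)/(-54) = -35/16
Hence P_7(x) = 429 x^7/16 - 693 x^5/16 + 315 x^3/16 - 35 x/16.

P_7(x); series = 429 x^7/16 - 693 x^5/16 + 315 x^3/16 - 35 x/16


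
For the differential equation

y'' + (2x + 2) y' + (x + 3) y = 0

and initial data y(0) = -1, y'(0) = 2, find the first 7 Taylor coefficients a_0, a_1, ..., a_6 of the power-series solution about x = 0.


Ansatz: y(x) = sum_{n>=0} a_n x^n, so y'(x) = sum_{n>=1} n a_n x^(n-1) and y''(x) = sum_{n>=2} n(n-1) a_n x^(n-2).
Substitute into P(x) y'' + Q(x) y' + R(x) y = 0 with P(x) = 1, Q(x) = 2x + 2, R(x) = x + 3, and match powers of x.
Initial conditions: a_0 = -1, a_1 = 2.
Setting the coefficient of each power of x to zero and solving order by order (substituting the coefficients already found):
  x^0: 2 a_2 + 2 a_1 + 3 a_0 = 0  ->  2 a_2 = -2 a_1 - 3 a_0 = -1  ->  a_2 = -1/2
  x^1: 6 a_3 + 4 a_2 + 5 a_1 + a_0 = 0  ->  6 a_3 = -4 a_2 - 5 a_1 - a_0 = -7  ->  a_3 = -7/6
  x^2: 12 a_4 + 6 a_3 + 7 a_2 + a_1 = 0  ->  12 a_4 = -6 a_3 - 7 a_2 - a_1 = 17/2  ->  a_4 = 17/24
  x^3: 20 a_5 + 8 a_4 + 9 a_3 + a_2 = 0  ->  20 a_5 = -8 a_4 - 9 a_3 - a_2 = 16/3  ->  a_5 = 4/15
  x^4: 30 a_6 + 10 a_5 + 11 a_4 + a_3 = 0  ->  30 a_6 = -10 a_5 - 11 a_4 - a_3 = -223/24  ->  a_6 = -223/720
Truncated series: y(x) = -1 + 2 x - (1/2) x^2 - (7/6) x^3 + (17/24) x^4 + (4/15) x^5 - (223/720) x^6 + O(x^7).

a_0 = -1; a_1 = 2; a_2 = -1/2; a_3 = -7/6; a_4 = 17/24; a_5 = 4/15; a_6 = -223/720


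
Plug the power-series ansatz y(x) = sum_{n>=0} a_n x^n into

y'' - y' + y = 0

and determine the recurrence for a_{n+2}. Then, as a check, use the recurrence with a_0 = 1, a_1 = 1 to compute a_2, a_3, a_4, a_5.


Substitute y = sum_n a_n x^n.
y''(x) has coefficient (n+2)(n+1) a_{n+2} at x^n;
-y'(x) has coefficient -(n+1) a_{n+1} at x^n;
y(x) has coefficient 1 a_n at x^n.
Matching x^n: (n+2)(n+1) a_{n+2} - (n+1) a_{n+1} + 1 a_n = 0.
Thus a_{n+2} = [(n+1) a_{n+1} - 1 a_n] / ((n+1)(n+2)).

Check with a_0 = 1, a_1 = 1 (apply the recurrence for n = 0, 1, 2, 3): a_0 = 1, a_1 = 1, a_2 = 0, a_3 = -1/6, a_4 = -1/24, a_5 = 0.

a_(n+2) = [(n+1) a_(n+1) - 1 a_n] / ((n+1)(n+2)); check: a_0 = 1, a_1 = 1, a_2 = 0, a_3 = -1/6, a_4 = -1/24, a_5 = 0


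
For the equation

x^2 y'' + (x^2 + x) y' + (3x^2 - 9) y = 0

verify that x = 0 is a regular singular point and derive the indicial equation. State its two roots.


Divide by x^2 to reach normal form y'' + P_1(x) y' + P_2(x) y = 0 with P_1(x) = 1 + 1/x and P_2(x) = 3 - 9/x^2.
x = 0 is a singular point because the y'-coefficient 1 + 1/x has a pole at x = 0 and the y-coefficient 3 - 9/x^2 has a pole at x = 0.
It is a regular singular point because x P_1(x) = p(x) = x + 1 and x^2 P_2(x) = q(x) = 3x^2 - 9 are polynomials, hence analytic at x = 0.
p(0) = 1,  q(0) = -9.
Indicial equation: r(r-1) + p(0) r + q(0) = 0, i.e. r^2 + (p(0) - 1) r + q(0) = 0, i.e. r^2 - 9 = 0.
Discriminant: (0)^2 - 4(-9) = 36, so r = (0 ± 6)/2.
Solving: r_1 = 3, r_2 = -3.

indicial: r^2 - 9 = 0; roots r_1 = 3, r_2 = -3


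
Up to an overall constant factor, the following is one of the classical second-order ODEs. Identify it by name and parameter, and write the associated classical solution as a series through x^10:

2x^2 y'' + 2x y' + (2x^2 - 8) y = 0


All three coefficients share the factor 2; dividing through by 2 gives  x^2 y'' + x y' + (x^2 - 4) y = 0.
This matches the Bessel equation x^2 y'' + x y' + (x^2 - nu^2) y = 0 with nu^2 = 4, so nu = 2; the solution bounded at x = 0 is J_2(x).
Frobenius at x = 0: indicial roots ±nu; for r = nu the recurrence k(k + 2nu) c_k = -c_{k-2} gives the standard series J_nu(x) = sum_{k>=0} (-1)^k / (k! (k+nu)!) (x/2)^(2k+nu). Evaluate the first 5 terms:
  k = 0: (-1)^0 / (0! * 2! * 2^2) x^2 = 1/(1*2*4) x^2 = (1/8) x^2
  k = 1: (-1)^1 / (1! * 3! * 2^4) x^4 = -1/(1*6*16) x^4 = (-1/96) x^4
  k = 2: (-1)^2 / (2! * 4! * 2^6) x^6 = 1/(2*24*64) x^6 = (1/3072) x^6
  k = 3: (-1)^3 / (3! * 5! * 2^8) x^8 = -1/(6*120*256) x^8 = (-1/184320) x^8
  k = 4: (-1)^4 / (4! * 6! * 2^10) x^10 = 1/(24*720*1024) x^10 = (1/17694720) x^10
Hence J_2(x) = x^10/17694720 - x^8/184320 + x^6/3072 - x^4/96 + x^2/8 + ....

J_2(x); series = x^10/17694720 - x^8/184320 + x^6/3072 - x^4/96 + x^2/8
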